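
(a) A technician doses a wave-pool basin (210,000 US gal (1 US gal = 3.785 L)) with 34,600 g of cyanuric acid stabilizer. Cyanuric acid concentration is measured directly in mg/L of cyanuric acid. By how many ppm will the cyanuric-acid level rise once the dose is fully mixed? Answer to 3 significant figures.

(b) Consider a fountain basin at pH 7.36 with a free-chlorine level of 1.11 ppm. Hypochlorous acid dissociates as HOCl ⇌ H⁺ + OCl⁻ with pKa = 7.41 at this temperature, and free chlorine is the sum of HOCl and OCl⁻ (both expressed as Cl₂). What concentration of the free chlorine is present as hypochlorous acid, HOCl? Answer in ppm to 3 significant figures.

(a) 43.5 ppm; (b) 0.587 ppm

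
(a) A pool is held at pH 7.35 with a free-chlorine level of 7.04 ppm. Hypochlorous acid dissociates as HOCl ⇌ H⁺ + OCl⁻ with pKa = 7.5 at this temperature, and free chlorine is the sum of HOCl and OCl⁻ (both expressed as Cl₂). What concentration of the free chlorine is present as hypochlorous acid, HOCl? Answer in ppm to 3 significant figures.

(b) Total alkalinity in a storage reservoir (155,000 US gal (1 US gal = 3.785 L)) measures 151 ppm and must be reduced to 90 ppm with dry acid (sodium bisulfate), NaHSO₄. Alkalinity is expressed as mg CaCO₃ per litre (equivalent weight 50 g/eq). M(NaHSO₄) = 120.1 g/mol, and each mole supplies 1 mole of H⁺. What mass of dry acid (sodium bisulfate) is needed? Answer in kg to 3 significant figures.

(a) [OCl⁻]/[HOCl] = 10^(pH − pKa) = 10^(7.35 − 7.5) = 10^-0.15 = 0.7079.
(a) Fraction as HOCl = 1 / (1 + 0.7079) = 0.5855.
(a) HOCl = 0.5855 × 7.04 ppm = 4.122 ppm.

(b) Volume: 155,000 US gal × 3.785 L/gal = 586,675 L.
(b) Alkalinity to neutralize: (151 − 90) = 61 mg/L as CaCO₃ × 586,675 L = 35,790 g as CaCO₃.
(b) Equivalents of H⁺ required: 35,790 ÷ 50 g/eq = 715.7 eq = 715.7 mol NaHSO₄.
(b) Mass of NaHSO₄: 715.7 × 120.1 = 85,960 g.

(a) 4.12 ppm; (b) 86.0 kg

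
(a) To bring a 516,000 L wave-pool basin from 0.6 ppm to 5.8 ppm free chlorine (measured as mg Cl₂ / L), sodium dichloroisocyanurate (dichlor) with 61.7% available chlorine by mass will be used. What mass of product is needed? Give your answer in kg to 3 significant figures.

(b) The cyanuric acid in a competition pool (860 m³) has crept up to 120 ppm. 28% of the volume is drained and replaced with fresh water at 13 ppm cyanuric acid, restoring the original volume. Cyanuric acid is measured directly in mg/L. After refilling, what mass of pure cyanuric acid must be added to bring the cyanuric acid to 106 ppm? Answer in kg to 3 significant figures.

(a) Chlorine deficit: 5.8 − 0.6 = 5.2 ppm = 5.2 mg/L as Cl₂.
(a) Cl₂ equivalent needed: 5.2 mg/L × 516,000 L = 2,683,000 mg = 2683 g.
(a) Product at 61.7% available chlorine: 2683 / 0.617 = 4349 g.

(b) Volume: 860 m³ = 860,000 L.
(b) After draining 28% and refilling: 120 × 0.72 + 13 × 0.28 = 90.04 ppm.
(b) Deficit to target: 106 − 90.04 = 15.96 mg/L.
(b) Mass: 15.96 mg/L × 860,000 L = 13,730 g cyanuric acid.

(a) 4.35 kg; (b) 13.7 kg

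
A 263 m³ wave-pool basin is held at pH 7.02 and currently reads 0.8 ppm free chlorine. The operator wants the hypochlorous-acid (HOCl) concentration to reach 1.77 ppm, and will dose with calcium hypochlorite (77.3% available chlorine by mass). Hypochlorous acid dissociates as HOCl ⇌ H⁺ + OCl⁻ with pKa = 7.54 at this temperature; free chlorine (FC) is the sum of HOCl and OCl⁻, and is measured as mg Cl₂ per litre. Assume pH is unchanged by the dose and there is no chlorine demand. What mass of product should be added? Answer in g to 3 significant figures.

512 g

Volume: 263 m³ = 263,000 L.
[OCl⁻]/[HOCl] = 10^(pH − pKa) = 10^(7.02 − 7.54) = 0.302; fraction as HOCl = 1/(1 + 0.302) = 0.7681.
Free chlorine required for 1.77 ppm HOCl: 1.77 / 0.7681 = 2.305 ppm.
FC to add: 2.305 − 0.8 = 1.505 mg/L as Cl₂.
Cl₂ equivalent: 1.505 mg/L × 263,000 L = 395.7 g.
Product at 77.3% available Cl: 395.7 / 0.773 = 511.9 g.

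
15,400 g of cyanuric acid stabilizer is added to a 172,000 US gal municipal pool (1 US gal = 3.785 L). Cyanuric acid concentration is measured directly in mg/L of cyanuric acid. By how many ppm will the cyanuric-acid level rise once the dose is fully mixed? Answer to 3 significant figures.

Volume: 172,000 US gal × 3.785 L/gal = 651,020 L.
Rise: 15,400 g / 651,020 L × 1000 = 23.66 mg/L.

23.7 ppm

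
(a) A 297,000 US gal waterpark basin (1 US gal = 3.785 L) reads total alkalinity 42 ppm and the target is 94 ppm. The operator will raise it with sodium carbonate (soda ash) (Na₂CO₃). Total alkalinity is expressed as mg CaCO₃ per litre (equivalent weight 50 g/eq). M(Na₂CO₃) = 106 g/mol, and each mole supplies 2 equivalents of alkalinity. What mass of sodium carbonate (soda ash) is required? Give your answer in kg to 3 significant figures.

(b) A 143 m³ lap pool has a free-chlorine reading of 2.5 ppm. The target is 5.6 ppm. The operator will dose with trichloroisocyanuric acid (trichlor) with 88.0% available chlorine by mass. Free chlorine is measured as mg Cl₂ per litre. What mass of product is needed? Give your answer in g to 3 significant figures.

(a) Volume: 297,000 US gal × 3.785 L/gal = 1,124,145 L.
(a) Alkalinity to add: (94 − 42) = 52 mg/L as CaCO₃ × 1,124,145 L = 58,460 g as CaCO₃.
(a) Equivalents: 58,460 g ÷ 50 g/eq = 1169 eq.
(a) Each mole of Na₂CO₃ supplies 2 eq, so 1169 / 2 = 584.6 mol.
(a) Mass: 584.6 mol × 106 g/mol = 61,960 g.

(b) Volume: 143 m³ = 143,000 L.
(b) Chlorine deficit: 5.6 − 2.5 = 3.1 ppm = 3.1 mg/L as Cl₂.
(b) Cl₂ equivalent needed: 3.1 mg/L × 143,000 L = 443,300 mg = 443.3 g.
(b) Product at 88.0% available chlorine: 443.3 / 0.88 = 503.8 g.

(a) 62.0 kg; (b) 504 g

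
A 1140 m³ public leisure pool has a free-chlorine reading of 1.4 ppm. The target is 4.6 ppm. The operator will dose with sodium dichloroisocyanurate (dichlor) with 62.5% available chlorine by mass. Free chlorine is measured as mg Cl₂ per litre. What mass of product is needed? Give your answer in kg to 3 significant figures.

5.84 kg

Volume: 1140 m³ = 1,140,000 L.
Chlorine deficit: 4.6 − 1.4 = 3.2 ppm = 3.2 mg/L as Cl₂.
Cl₂ equivalent needed: 3.2 mg/L × 1,140,000 L = 3,648,000 mg = 3648 g.
Product at 62.5% available chlorine: 3648 / 0.625 = 5837 g.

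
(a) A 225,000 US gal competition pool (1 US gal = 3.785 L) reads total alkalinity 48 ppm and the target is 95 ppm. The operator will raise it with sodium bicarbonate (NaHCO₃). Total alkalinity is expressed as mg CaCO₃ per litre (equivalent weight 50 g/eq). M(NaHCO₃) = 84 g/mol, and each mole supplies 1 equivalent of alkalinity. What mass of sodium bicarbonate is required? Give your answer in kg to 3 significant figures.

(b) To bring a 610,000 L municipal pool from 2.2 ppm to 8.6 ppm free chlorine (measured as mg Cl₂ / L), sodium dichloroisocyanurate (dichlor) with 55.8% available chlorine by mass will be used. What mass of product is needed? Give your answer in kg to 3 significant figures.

(a) Volume: 225,000 US gal × 3.785 L/gal = 851,625 L.
(a) Alkalinity to add: (95 − 48) = 47 mg/L as CaCO₃ × 851,625 L = 40,030 g as CaCO₃.
(a) Equivalents: 40,030 g ÷ 50 g/eq = 800.5 eq.
(a) NaHCO₃ supplies 1 eq per mole → 800.5 mol.
(a) Mass: 800.5 mol × 84 g/mol = 67,240 g.

(b) Chlorine deficit: 8.6 − 2.2 = 6.4 ppm = 6.4 mg/L as Cl₂.
(b) Cl₂ equivalent needed: 6.4 mg/L × 610,000 L = 3,904,000 mg = 3904 g.
(b) Product at 55.8% available chlorine: 3904 / 0.558 = 6996 g.

(a) 67.2 kg; (b) 7.00 kg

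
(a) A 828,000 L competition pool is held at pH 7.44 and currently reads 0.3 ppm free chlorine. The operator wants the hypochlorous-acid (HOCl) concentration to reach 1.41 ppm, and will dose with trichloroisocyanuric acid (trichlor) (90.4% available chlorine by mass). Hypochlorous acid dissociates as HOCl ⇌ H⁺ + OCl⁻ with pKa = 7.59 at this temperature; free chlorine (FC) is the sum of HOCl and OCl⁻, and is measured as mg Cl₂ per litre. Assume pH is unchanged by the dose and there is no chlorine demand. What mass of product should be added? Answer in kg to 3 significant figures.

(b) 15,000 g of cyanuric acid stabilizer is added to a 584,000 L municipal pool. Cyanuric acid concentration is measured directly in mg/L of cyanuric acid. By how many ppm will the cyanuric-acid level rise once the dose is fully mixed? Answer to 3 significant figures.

(a) 1.93 kg; (b) 25.7 ppm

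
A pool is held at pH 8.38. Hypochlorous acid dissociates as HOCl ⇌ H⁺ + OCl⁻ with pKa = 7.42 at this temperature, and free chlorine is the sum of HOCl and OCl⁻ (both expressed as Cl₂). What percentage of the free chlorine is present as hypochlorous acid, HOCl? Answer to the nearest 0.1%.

9.9%

[OCl⁻]/[HOCl] = 10^(pH − pKa) = 10^(8.38 − 7.42) = 10^0.96 = 9.12.
Fraction as HOCl = 1 / (1 + 9.12) = 0.09881.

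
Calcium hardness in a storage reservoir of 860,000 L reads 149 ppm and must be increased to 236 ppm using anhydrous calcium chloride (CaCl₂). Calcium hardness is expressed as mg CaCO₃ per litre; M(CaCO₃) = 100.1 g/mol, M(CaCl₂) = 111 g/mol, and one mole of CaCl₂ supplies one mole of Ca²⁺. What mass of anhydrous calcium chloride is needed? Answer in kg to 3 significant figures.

Hardness to add: (236 − 149) = 87 mg/L as CaCO₃ × 860,000 L = 74,820 g as CaCO₃.
Moles of Ca²⁺ (1 mol Ca²⁺ ≡ 1 mol CaCO₃): 74,820 / 100.1 g/mol = 747.5 mol.
Mass of CaCl₂: 747.5 × 111 = 82,970 g.

83.0 kg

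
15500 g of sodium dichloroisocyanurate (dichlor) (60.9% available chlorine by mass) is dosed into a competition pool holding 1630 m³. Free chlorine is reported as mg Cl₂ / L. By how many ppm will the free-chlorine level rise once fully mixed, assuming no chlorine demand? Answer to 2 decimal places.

5.79 ppm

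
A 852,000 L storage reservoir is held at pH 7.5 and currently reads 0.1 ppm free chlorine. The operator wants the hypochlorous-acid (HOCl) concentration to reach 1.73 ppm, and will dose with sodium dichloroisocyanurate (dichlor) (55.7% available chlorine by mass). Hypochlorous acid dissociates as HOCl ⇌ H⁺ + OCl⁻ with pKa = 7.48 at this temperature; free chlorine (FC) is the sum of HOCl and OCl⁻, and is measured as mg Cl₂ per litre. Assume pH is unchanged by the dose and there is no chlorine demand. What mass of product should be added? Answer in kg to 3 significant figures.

[OCl⁻]/[HOCl] = 10^(pH − pKa) = 10^(7.5 − 7.48) = 1.047; fraction as HOCl = 1/(1 + 1.047) = 0.4885.
Free chlorine required for 1.73 ppm HOCl: 1.73 / 0.4885 = 3.542 ppm.
FC to add: 3.542 − 0.1 = 3.442 mg/L as Cl₂.
Cl₂ equivalent: 3.442 mg/L × 852,000 L = 2932 g.
Product at 55.7% available Cl: 2932 / 0.557 = 5264 g.

5.26 kg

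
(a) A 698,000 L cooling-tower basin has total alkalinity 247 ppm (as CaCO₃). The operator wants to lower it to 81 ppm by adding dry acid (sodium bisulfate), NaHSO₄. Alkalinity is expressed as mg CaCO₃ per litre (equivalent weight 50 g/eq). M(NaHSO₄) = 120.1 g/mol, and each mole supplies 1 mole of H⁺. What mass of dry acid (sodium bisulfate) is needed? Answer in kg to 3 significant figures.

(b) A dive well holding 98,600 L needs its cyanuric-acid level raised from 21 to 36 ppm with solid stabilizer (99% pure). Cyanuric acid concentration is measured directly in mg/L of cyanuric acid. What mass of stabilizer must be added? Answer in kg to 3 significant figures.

(a) 278 kg; (b) 1.49 kg

(a) Alkalinity to neutralize: (247 − 81) = 166 mg/L as CaCO₃ × 698,000 L = 115,900 g as CaCO₃.
(a) Equivalents of H⁺ required: 115,900 ÷ 50 g/eq = 2317 eq = 2317 mol NaHSO₄.
(a) Mass of NaHSO₄: 2317 × 120.1 = 278,300 g.

(b) CYA to add: (36 − 21) = 15 mg/L × 98,600 L = 1479 g cyanuric acid.
(b) At 99% purity: 1479 / 0.99 = 1494 g product.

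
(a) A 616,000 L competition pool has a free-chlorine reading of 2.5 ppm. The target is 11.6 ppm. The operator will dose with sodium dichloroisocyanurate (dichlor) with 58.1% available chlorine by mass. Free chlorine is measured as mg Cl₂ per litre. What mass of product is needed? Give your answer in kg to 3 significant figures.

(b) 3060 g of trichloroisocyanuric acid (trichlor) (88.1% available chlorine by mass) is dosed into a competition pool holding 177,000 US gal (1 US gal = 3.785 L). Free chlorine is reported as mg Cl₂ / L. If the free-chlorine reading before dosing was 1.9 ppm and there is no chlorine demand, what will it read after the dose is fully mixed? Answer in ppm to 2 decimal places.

(a) 9.65 kg; (b) 5.92 ppm

(a) Chlorine deficit: 11.6 − 2.5 = 9.1 ppm = 9.1 mg/L as Cl₂.
(a) Cl₂ equivalent needed: 9.1 mg/L × 616,000 L = 5,606,000 mg = 5606 g.
(a) Product at 58.1% available chlorine: 5606 / 0.581 = 9648 g.

(b) Volume: 177,000 US gal × 3.785 L/gal = 669,945 L.
(b) Available chlorine delivered: 3060 g × 0.881 = 2696 g as Cl₂.
(b) Concentration rise: 2696 g / 669,945 L = 4.024 mg/L = 4.02 ppm.
(b) Final FC: 1.9 + 4.02 = 5.92 ppm.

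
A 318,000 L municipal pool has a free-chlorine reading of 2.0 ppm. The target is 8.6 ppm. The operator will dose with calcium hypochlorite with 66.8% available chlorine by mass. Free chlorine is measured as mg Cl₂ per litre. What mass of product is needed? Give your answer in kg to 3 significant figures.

Chlorine deficit: 8.6 − 2.0 = 6.6 ppm = 6.6 mg/L as Cl₂.
Cl₂ equivalent needed: 6.6 mg/L × 318,000 L = 2,099,000 mg = 2099 g.
Product at 66.8% available chlorine: 2099 / 0.668 = 3142 g.

3.14 kg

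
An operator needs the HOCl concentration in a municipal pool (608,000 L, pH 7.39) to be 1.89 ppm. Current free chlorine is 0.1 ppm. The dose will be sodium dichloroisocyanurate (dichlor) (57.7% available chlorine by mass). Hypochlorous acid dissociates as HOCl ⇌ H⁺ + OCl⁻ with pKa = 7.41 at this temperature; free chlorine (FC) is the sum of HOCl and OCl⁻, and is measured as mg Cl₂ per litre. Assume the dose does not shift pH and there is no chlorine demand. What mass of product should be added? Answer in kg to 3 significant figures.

3.79 kg

[OCl⁻]/[HOCl] = 10^(pH − pKa) = 10^(7.39 − 7.41) = 0.955; fraction as HOCl = 1/(1 + 0.955) = 0.5115.
Free chlorine required for 1.89 ppm HOCl: 1.89 / 0.5115 = 3.695 ppm.
FC to add: 3.695 − 0.1 = 3.595 mg/L as Cl₂.
Cl₂ equivalent: 3.595 mg/L × 608,000 L = 2186 g.
Product at 57.7% available Cl: 2186 / 0.577 = 3788 g.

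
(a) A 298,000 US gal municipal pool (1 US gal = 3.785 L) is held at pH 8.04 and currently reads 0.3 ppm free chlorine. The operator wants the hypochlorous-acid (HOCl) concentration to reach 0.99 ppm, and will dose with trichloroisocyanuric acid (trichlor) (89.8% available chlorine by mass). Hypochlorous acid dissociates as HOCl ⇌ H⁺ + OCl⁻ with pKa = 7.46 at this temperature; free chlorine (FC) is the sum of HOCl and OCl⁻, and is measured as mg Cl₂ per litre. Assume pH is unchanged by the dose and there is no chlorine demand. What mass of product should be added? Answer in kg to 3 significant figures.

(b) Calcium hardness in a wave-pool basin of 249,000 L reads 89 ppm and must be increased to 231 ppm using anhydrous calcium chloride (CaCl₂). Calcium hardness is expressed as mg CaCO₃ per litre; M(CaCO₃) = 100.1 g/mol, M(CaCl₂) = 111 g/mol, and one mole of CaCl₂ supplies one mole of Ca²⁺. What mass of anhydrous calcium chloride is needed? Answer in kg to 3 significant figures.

(a) Volume: 298,000 US gal × 3.785 L/gal = 1,127,930 L.
(a) [OCl⁻]/[HOCl] = 10^(pH − pKa) = 10^(8.04 − 7.46) = 3.802; fraction as HOCl = 1/(1 + 3.802) = 0.2083.
(a) Free chlorine required for 0.99 ppm HOCl: 0.99 / 0.2083 = 4.754 ppm.
(a) FC to add: 4.754 − 0.3 = 4.454 mg/L as Cl₂.
(a) Cl₂ equivalent: 4.454 mg/L × 1,127,930 L = 5024 g.
(a) Product at 89.8% available Cl: 5024 / 0.898 = 5594 g.

(b) Hardness to add: (231 − 89) = 142 mg/L as CaCO₃ × 249,000 L = 35,360 g as CaCO₃.
(b) Moles of Ca²⁺ (1 mol Ca²⁺ ≡ 1 mol CaCO₃): 35,360 / 100.1 g/mol = 353.2 mol.
(b) Mass of CaCl₂: 353.2 × 111 = 39,210 g.

(a) 5.59 kg; (b) 39.2 kg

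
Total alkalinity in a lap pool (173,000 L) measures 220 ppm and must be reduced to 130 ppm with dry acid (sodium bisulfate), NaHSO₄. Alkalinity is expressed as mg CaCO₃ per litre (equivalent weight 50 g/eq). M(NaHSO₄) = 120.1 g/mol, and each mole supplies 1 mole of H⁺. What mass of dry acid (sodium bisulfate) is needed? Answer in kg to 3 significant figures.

Alkalinity to neutralize: (220 − 130) = 90 mg/L as CaCO₃ × 173,000 L = 15,570 g as CaCO₃.
Equivalents of H⁺ required: 15,570 ÷ 50 g/eq = 311.4 eq = 311.4 mol NaHSO₄.
Mass of NaHSO₄: 311.4 × 120.1 = 37,400 g.

37.4 kg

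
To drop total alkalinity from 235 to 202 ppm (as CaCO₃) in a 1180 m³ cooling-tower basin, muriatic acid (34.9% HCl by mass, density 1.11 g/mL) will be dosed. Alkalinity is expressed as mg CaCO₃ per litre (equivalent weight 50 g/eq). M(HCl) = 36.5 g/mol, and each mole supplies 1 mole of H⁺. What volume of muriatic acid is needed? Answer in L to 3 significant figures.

Volume: 1180 m³ = 1,180,000 L.
Alkalinity to neutralize: (235 − 202) = 33 mg/L as CaCO₃ × 1,180,000 L = 38,940 g as CaCO₃.
Equivalents of H⁺ required: 38,940 ÷ 50 g/eq = 778.8 eq = 778.8 mol HCl.
Mass of HCl: 778.8 × 36.5 = 28,430 g.
Mass of 34.9% solution: 28,430 / 0.349 = 81,450 g.
Volume: 81,450 g ÷ 1.11 g/mL = 73,380 mL.

73.4 L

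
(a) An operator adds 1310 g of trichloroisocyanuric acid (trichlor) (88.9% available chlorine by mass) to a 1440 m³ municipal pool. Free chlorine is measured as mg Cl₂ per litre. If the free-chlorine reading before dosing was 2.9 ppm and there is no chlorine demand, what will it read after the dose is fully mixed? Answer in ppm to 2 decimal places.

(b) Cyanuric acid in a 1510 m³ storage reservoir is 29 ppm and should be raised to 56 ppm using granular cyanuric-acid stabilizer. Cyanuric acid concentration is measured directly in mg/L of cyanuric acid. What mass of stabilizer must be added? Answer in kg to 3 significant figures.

(a) Volume: 1440 m³ = 1,440,000 L.
(a) Available chlorine delivered: 1310 g × 0.889 = 1165 g as Cl₂.
(a) Concentration rise: 1165 g / 1,440,000 L = 0.8087 mg/L = 0.81 ppm.
(a) Final FC: 2.9 + 0.81 = 3.71 ppm.

(b) Volume: 1510 m³ = 1,510,000 L.
(b) CYA to add: (56 − 29) = 27 mg/L × 1,510,000 L = 40,770 g cyanuric acid.

(a) 3.71 ppm; (b) 40.8 kg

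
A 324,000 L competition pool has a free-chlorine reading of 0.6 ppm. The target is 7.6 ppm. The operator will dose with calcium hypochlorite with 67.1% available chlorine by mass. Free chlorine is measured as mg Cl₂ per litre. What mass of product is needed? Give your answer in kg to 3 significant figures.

3.38 kg

Chlorine deficit: 7.6 − 0.6 = 7 ppm = 7 mg/L as Cl₂.
Cl₂ equivalent needed: 7 mg/L × 324,000 L = 2,268,000 mg = 2268 g.
Product at 67.1% available chlorine: 2268 / 0.671 = 3380 g.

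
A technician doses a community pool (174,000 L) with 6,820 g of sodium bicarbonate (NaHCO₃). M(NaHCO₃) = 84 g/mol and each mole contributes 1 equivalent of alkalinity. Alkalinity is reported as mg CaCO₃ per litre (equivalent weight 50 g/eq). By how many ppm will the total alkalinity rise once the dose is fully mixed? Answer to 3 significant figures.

23.3 ppm

Moles of NaHCO₃: 6,820 g ÷ 84 g/mol = 81.19 mol → 81.19 eq of alkalinity.
As CaCO₃: 81.19 eq × 50 g/eq = 4060 g.
Rise: 4060 g / 174,000 L × 1000 = 23.33 mg/L.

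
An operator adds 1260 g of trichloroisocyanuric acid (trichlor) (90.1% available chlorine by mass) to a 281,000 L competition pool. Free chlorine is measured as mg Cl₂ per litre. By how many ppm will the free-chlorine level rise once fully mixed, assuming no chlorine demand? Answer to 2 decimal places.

Available chlorine delivered: 1260 g × 0.901 = 1135 g as Cl₂.
Concentration rise: 1135 g / 281,000 L = 4.04 mg/L = 4.04 ppm.

4.04 ppm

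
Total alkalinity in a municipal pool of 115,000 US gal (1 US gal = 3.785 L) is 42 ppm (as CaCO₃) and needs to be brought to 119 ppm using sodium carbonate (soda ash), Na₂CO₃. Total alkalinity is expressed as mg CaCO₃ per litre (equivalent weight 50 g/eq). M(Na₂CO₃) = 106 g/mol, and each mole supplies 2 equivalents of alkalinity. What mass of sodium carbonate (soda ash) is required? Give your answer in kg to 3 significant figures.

Volume: 115,000 US gal × 3.785 L/gal = 435,275 L.
Alkalinity to add: (119 − 42) = 77 mg/L as CaCO₃ × 435,275 L = 33,520 g as CaCO₃.
Equivalents: 33,520 g ÷ 50 g/eq = 670.3 eq.
Each mole of Na₂CO₃ supplies 2 eq, so 670.3 / 2 = 335.2 mol.
Mass: 335.2 mol × 106 g/mol = 35,530 g.

35.5 kg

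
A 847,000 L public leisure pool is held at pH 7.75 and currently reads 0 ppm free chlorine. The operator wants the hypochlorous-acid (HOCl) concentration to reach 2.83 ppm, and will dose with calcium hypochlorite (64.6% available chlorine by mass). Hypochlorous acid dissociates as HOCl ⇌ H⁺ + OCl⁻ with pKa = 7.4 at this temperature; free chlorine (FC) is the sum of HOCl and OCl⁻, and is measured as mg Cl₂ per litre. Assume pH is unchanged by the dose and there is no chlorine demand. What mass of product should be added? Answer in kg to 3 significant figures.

[OCl⁻]/[HOCl] = 10^(pH − pKa) = 10^(7.75 − 7.4) = 2.239; fraction as HOCl = 1/(1 + 2.239) = 0.3088.
Free chlorine required for 2.83 ppm HOCl: 2.83 / 0.3088 = 9.166 ppm.
FC to add: 9.166 − 0 = 9.166 mg/L as Cl₂.
Cl₂ equivalent: 9.166 mg/L × 847,000 L = 7763 g.
Product at 64.6% available Cl: 7763 / 0.646 = 12,020 g.

12.0 kg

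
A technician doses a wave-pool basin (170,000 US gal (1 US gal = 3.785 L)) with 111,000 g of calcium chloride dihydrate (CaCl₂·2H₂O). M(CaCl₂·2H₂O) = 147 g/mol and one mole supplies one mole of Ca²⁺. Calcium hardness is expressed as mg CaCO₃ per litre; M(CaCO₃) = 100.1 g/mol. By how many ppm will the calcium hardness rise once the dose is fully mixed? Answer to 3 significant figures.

Volume: 170,000 US gal × 3.785 L/gal = 643,450 L.
Moles of Ca²⁺: 111,000 g ÷ 147 g/mol = 755.1 mol.
As CaCO₃: 755.1 mol × 100.1 g/mol = 75,590 g.
Rise: 75,590 g / 643,450 L × 1000 = 117.5 mg/L.

117 ppm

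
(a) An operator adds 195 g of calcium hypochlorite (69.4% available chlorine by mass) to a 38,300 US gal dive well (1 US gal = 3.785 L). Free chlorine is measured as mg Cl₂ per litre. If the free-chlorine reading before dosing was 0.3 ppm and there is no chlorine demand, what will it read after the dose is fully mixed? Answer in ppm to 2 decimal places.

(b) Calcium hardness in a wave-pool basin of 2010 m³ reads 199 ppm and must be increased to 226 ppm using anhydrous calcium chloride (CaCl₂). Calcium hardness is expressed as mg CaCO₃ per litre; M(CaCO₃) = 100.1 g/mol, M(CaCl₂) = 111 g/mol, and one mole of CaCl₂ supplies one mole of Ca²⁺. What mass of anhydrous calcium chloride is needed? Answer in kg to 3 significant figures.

(a) 1.23 ppm; (b) 60.2 kg

(a) Volume: 38,300 US gal × 3.785 L/gal = 144,966 L.
(a) Available chlorine delivered: 195 g × 0.694 = 135.3 g as Cl₂.
(a) Concentration rise: 135.3 g / 144,966 L = 0.9335 mg/L = 0.93 ppm.
(a) Final FC: 0.3 + 0.93 = 1.23 ppm.

(b) Volume: 2010 m³ = 2,010,000 L.
(b) Hardness to add: (226 − 199) = 27 mg/L as CaCO₃ × 2,010,000 L = 54,270 g as CaCO₃.
(b) Moles of Ca²⁺ (1 mol Ca²⁺ ≡ 1 mol CaCO₃): 54,270 / 100.1 g/mol = 542.2 mol.
(b) Mass of CaCl₂: 542.2 × 111 = 60,180 g.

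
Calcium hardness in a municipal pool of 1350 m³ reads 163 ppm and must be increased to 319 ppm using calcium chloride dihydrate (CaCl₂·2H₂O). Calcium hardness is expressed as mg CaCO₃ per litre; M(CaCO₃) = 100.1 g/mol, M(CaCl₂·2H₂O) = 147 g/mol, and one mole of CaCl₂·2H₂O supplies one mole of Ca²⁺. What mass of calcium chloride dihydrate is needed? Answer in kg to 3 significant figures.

Volume: 1350 m³ = 1,350,000 L.
Hardness to add: (319 − 163) = 156 mg/L as CaCO₃ × 1,350,000 L = 210,600 g as CaCO₃.
Moles of Ca²⁺ (1 mol Ca²⁺ ≡ 1 mol CaCO₃): 210,600 / 100.1 g/mol = 2104 mol.
Mass of CaCl₂·2H₂O: 2104 × 147 = 309,300 g.

309 kg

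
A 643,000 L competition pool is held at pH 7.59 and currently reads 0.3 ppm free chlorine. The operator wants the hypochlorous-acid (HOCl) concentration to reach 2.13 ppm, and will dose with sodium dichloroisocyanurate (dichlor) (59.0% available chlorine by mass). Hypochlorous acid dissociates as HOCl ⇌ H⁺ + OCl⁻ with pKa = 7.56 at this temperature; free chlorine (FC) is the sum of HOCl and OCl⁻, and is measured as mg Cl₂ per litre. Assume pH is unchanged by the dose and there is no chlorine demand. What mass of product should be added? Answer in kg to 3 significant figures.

4.48 kg

[OCl⁻]/[HOCl] = 10^(pH − pKa) = 10^(7.59 − 7.56) = 1.072; fraction as HOCl = 1/(1 + 1.072) = 0.4827.
Free chlorine required for 2.13 ppm HOCl: 2.13 / 0.4827 = 4.412 ppm.
FC to add: 4.412 − 0.3 = 4.112 mg/L as Cl₂.
Cl₂ equivalent: 4.112 mg/L × 643,000 L = 2644 g.
Product at 59.0% available Cl: 2644 / 0.59 = 4482 g.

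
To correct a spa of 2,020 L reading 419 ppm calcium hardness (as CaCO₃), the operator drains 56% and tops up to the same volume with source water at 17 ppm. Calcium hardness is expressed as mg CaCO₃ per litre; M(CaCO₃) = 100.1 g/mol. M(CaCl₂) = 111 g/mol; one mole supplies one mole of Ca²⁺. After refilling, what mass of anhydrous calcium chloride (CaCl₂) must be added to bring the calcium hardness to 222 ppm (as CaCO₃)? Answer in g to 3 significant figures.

After draining 56% and refilling: 419 × 0.44 + 17 × 0.56 = 193.88 ppm.
Deficit to target: 222 − 193.88 = 28.12 mg/L.
As CaCO₃: 28.12 mg/L × 2,020 L = 56.8 g; ÷ 100.1 = 0.5675 mol Ca²⁺.
Mass: 0.5675 × 111 = 62.99 g.

63.0 g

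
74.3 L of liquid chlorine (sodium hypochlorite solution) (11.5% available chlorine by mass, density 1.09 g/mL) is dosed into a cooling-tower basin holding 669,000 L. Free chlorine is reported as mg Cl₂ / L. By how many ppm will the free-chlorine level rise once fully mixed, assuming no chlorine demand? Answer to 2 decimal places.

13.92 ppm

Mass of solution: 74.3 L × 1000 mL/L × 1.09 g/mL = 80,990 g.
Available chlorine delivered: 80,990 g × 0.115 = 9314 g as Cl₂.
Concentration rise: 9314 g / 669,000 L = 13.92 mg/L = 13.92 ppm.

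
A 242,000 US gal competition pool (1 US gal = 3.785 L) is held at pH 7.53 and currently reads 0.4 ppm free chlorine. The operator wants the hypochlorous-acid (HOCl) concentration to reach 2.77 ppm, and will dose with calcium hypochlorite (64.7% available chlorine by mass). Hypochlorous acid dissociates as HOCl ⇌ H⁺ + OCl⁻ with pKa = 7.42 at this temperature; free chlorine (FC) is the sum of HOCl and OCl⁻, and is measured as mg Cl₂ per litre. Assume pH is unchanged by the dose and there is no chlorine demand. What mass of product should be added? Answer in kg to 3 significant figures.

8.41 kg

Volume: 242,000 US gal × 3.785 L/gal = 915,970 L.
[OCl⁻]/[HOCl] = 10^(pH − pKa) = 10^(7.53 − 7.42) = 1.288; fraction as HOCl = 1/(1 + 1.288) = 0.437.
Free chlorine required for 2.77 ppm HOCl: 2.77 / 0.437 = 6.338 ppm.
FC to add: 6.338 − 0.4 = 5.938 mg/L as Cl₂.
Cl₂ equivalent: 5.938 mg/L × 915,970 L = 5439 g.
Product at 64.7% available Cl: 5439 / 0.647 = 8407 g.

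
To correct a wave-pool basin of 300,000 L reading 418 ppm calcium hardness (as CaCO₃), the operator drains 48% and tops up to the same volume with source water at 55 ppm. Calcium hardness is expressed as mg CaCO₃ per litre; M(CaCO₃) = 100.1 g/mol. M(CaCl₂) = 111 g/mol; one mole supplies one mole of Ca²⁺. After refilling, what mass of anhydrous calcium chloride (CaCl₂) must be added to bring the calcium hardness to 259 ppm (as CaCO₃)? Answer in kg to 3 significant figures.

5.07 kg

After draining 48% and refilling: 418 × 0.52 + 55 × 0.48 = 243.76 ppm.
Deficit to target: 259 − 243.76 = 15.24 mg/L.
As CaCO₃: 15.24 mg/L × 300,000 L = 4572 g; ÷ 100.1 = 45.67 mol Ca²⁺.
Mass: 45.67 × 111 = 5070 g.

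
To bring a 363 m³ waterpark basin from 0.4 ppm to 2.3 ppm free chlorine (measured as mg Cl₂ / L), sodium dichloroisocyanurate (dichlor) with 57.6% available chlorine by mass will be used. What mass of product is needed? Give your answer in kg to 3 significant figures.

Volume: 363 m³ = 363,000 L.
Chlorine deficit: 2.3 − 0.4 = 1.9 ppm = 1.9 mg/L as Cl₂.
Cl₂ equivalent needed: 1.9 mg/L × 363,000 L = 689,700 mg = 689.7 g.
Product at 57.6% available chlorine: 689.7 / 0.576 = 1197 g.

1.20 kg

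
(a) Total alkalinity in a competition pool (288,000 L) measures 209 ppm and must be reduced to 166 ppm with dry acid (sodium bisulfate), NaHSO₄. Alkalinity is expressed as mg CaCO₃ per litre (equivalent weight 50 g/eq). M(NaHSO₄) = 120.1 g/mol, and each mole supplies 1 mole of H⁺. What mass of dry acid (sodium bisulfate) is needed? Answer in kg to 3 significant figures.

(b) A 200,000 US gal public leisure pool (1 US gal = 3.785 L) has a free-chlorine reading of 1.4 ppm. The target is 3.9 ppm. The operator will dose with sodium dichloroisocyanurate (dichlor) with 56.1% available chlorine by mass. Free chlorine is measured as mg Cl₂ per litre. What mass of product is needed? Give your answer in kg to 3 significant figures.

(a) Alkalinity to neutralize: (209 − 166) = 43 mg/L as CaCO₃ × 288,000 L = 12,380 g as CaCO₃.
(a) Equivalents of H⁺ required: 12,380 ÷ 50 g/eq = 247.7 eq = 247.7 mol NaHSO₄.
(a) Mass of NaHSO₄: 247.7 × 120.1 = 29,750 g.

(b) Volume: 200,000 US gal × 3.785 L/gal = 757,000 L.
(b) Chlorine deficit: 3.9 − 1.4 = 2.5 ppm = 2.5 mg/L as Cl₂.
(b) Cl₂ equivalent needed: 2.5 mg/L × 757,000 L = 1,892,000 mg = 1892 g.
(b) Product at 56.1% available chlorine: 1892 / 0.561 = 3373 g.

(a) 29.7 kg; (b) 3.37 kg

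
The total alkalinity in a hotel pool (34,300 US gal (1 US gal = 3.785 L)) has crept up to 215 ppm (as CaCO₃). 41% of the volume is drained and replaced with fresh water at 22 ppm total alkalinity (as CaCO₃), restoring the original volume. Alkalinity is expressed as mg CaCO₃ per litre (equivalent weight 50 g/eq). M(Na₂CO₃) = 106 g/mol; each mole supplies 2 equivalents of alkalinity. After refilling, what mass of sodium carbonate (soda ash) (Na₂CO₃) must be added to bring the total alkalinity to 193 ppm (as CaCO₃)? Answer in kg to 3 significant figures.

Volume: 34,300 US gal × 3.785 L/gal = 129,826 L.
After draining 41% and refilling: 215 × 0.59 + 22 × 0.41 = 135.87 ppm.
Deficit to target: 193 − 135.87 = 57.13 mg/L.
As CaCO₃: 57.13 mg/L × 129,826 L = 7417 g; ÷ 50 g/eq ÷ 2 = 74.17 mol Na₂CO₃.
Mass: 74.17 × 106 = 7862 g.

7.86 kg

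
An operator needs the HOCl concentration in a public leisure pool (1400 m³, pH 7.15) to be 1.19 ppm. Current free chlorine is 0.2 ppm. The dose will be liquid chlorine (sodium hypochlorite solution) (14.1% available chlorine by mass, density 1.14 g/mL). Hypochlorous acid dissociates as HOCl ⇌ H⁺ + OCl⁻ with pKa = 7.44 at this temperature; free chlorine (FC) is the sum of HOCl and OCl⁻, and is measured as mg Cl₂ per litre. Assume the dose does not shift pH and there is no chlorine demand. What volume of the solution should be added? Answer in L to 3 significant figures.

Volume: 1400 m³ = 1,400,000 L.
[OCl⁻]/[HOCl] = 10^(pH − pKa) = 10^(7.15 − 7.44) = 0.5129; fraction as HOCl = 1/(1 + 0.5129) = 0.661.
Free chlorine required for 1.19 ppm HOCl: 1.19 / 0.661 = 1.8 ppm.
FC to add: 1.8 − 0.2 = 1.6 mg/L as Cl₂.
Cl₂ equivalent: 1.6 mg/L × 1,400,000 L = 2240 g.
Product at 14.1% available Cl: 2240 / 0.141 = 15,890 g.
Volume: 15,890 g ÷ 1.14 g/mL = 13,940 mL.

13.9 L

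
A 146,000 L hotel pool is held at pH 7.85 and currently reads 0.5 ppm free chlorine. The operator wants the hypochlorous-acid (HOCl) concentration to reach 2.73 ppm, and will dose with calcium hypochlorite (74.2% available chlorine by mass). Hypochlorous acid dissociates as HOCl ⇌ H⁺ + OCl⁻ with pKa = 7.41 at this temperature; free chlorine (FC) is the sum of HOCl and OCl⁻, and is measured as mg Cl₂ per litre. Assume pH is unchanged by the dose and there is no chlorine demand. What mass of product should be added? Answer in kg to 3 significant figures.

1.92 kg

[OCl⁻]/[HOCl] = 10^(pH − pKa) = 10^(7.85 − 7.41) = 2.754; fraction as HOCl = 1/(1 + 2.754) = 0.2664.
Free chlorine required for 2.73 ppm HOCl: 2.73 / 0.2664 = 10.25 ppm.
FC to add: 10.25 − 0.5 = 9.749 mg/L as Cl₂.
Cl₂ equivalent: 9.749 mg/L × 146,000 L = 1423 g.
Product at 74.2% available Cl: 1423 / 0.742 = 1918 g.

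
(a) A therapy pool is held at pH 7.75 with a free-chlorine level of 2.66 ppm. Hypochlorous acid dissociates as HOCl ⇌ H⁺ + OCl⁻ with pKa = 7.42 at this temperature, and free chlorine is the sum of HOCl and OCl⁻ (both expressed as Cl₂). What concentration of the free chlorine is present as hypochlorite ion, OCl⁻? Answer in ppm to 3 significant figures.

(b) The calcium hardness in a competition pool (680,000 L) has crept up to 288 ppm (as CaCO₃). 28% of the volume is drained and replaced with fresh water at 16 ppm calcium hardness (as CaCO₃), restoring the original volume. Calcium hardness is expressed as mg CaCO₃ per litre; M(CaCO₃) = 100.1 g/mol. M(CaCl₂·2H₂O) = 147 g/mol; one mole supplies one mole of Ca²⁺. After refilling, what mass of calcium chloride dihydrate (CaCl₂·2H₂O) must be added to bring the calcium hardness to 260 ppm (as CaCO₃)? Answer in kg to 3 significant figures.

(a) [OCl⁻]/[HOCl] = 10^(pH − pKa) = 10^(7.75 − 7.42) = 10^0.33 = 2.138.
(a) Fraction as HOCl = 1 / (1 + 2.138) = 0.3187.
(a) OCl⁻ = (1 − 0.3187) × 2.66 ppm = 1.812 ppm.

(b) After draining 28% and refilling: 288 × 0.72 + 16 × 0.28 = 211.84 ppm.
(b) Deficit to target: 260 − 211.84 = 48.16 mg/L.
(b) As CaCO₃: 48.16 mg/L × 680,000 L = 32,750 g; ÷ 100.1 = 327.2 mol Ca²⁺.
(b) Mass: 327.2 × 147 = 48,090 g.

(a) 1.81 ppm; (b) 48.1 kg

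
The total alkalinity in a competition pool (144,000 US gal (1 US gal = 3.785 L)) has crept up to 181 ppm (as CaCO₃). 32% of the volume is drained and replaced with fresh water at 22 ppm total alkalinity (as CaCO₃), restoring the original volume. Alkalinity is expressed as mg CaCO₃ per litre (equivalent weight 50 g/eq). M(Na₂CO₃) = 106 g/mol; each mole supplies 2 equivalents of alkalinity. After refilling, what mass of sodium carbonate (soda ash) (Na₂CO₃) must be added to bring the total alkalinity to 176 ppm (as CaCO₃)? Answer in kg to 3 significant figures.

26.5 kg

Volume: 144,000 US gal × 3.785 L/gal = 545,040 L.
After draining 32% and refilling: 181 × 0.68 + 22 × 0.32 = 130.12 ppm.
Deficit to target: 176 − 130.12 = 45.88 mg/L.
As CaCO₃: 45.88 mg/L × 545,040 L = 25,010 g; ÷ 50 g/eq ÷ 2 = 250.1 mol Na₂CO₃.
Mass: 250.1 × 106 = 26,510 g.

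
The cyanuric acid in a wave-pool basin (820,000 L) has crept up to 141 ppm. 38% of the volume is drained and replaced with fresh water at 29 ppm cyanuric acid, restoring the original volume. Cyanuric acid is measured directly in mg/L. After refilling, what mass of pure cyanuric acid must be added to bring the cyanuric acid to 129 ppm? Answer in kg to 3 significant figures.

After draining 38% and refilling: 141 × 0.62 + 29 × 0.38 = 98.44 ppm.
Deficit to target: 129 − 98.44 = 30.56 mg/L.
Mass: 30.56 mg/L × 820,000 L = 25,060 g cyanuric acid.

25.1 kg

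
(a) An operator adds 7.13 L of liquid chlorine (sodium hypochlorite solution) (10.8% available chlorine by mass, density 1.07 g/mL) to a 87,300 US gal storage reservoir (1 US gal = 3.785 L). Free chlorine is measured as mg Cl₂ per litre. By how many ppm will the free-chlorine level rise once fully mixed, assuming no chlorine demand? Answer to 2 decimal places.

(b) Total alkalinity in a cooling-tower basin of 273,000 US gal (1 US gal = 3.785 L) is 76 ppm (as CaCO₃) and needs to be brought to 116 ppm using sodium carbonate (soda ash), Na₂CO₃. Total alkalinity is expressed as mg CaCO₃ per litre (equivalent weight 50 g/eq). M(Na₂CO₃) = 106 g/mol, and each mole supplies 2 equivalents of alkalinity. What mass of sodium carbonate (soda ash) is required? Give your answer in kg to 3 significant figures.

(a) 2.49 ppm; (b) 43.8 kg

(a) Volume: 87,300 US gal × 3.785 L/gal = 330,430 L.
(a) Mass of solution: 7.13 L × 1000 mL/L × 1.07 g/mL = 7629 g.
(a) Available chlorine delivered: 7629 g × 0.108 = 823.9 g as Cl₂.
(a) Concentration rise: 823.9 g / 330,430 L = 2.494 mg/L = 2.49 ppm.

(b) Volume: 273,000 US gal × 3.785 L/gal = 1,033,305 L.
(b) Alkalinity to add: (116 − 76) = 40 mg/L as CaCO₃ × 1,033,305 L = 41,330 g as CaCO₃.
(b) Equivalents: 41,330 g ÷ 50 g/eq = 826.6 eq.
(b) Each mole of Na₂CO₃ supplies 2 eq, so 826.6 / 2 = 413.3 mol.
(b) Mass: 413.3 mol × 106 g/mol = 43,810 g.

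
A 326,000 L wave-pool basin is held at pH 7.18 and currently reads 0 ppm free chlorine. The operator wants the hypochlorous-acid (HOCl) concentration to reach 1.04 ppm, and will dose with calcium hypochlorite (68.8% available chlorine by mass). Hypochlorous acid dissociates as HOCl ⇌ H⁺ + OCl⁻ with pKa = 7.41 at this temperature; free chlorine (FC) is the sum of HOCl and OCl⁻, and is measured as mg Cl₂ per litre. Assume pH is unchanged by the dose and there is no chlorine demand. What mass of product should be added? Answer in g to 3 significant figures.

783 g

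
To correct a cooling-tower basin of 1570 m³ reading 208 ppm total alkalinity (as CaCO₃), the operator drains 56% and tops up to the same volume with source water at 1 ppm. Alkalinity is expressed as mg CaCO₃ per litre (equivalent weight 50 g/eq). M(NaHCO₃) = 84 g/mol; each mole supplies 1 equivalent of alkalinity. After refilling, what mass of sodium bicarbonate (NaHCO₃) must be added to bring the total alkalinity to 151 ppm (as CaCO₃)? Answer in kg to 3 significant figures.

Volume: 1570 m³ = 1,570,000 L.
After draining 56% and refilling: 208 × 0.44 + 1 × 0.56 = 92.08 ppm.
Deficit to target: 151 − 92.08 = 58.92 mg/L.
As CaCO₃: 58.92 mg/L × 1,570,000 L = 92,500 g; ÷ 50 g/eq ÷ 1 = 1850 mol NaHCO₃.
Mass: 1850 × 84 = 155,400 g.

155 kg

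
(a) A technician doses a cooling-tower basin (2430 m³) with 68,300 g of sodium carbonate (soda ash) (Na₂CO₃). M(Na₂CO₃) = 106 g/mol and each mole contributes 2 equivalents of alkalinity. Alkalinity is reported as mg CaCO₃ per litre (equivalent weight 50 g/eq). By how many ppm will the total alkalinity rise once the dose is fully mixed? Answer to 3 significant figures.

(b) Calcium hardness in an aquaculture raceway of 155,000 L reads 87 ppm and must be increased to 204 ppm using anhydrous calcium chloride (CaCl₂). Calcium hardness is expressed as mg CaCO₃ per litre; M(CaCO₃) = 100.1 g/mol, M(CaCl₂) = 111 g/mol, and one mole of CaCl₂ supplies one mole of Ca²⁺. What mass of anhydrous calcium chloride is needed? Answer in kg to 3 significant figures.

(a) 26.5 ppm; (b) 20.1 kg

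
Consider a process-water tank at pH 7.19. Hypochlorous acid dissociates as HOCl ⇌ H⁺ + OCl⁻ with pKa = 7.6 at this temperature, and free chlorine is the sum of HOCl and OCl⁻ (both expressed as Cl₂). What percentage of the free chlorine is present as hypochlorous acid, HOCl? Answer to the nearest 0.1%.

[OCl⁻]/[HOCl] = 10^(pH − pKa) = 10^(7.19 − 7.6) = 10^-0.41 = 0.389.
Fraction as HOCl = 1 / (1 + 0.389) = 0.7199.

72.0%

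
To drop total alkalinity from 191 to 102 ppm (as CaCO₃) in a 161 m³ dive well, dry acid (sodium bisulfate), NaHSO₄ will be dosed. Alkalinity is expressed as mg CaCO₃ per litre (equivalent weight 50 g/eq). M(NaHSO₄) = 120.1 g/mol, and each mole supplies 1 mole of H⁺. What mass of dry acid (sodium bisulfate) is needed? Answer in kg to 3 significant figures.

Volume: 161 m³ = 161,000 L.
Alkalinity to neutralize: (191 − 102) = 89 mg/L as CaCO₃ × 161,000 L = 14,330 g as CaCO₃.
Equivalents of H⁺ required: 14,330 ÷ 50 g/eq = 286.6 eq = 286.6 mol NaHSO₄.
Mass of NaHSO₄: 286.6 × 120.1 = 34,420 g.

34.4 kg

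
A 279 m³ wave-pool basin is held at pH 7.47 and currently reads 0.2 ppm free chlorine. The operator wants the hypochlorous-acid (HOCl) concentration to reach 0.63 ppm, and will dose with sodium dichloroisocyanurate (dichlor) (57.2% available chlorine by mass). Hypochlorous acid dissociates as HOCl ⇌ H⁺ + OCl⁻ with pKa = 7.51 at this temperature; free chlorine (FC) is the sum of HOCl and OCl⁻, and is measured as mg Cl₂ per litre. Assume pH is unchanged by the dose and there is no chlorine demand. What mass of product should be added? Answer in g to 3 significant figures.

490 g

Volume: 279 m³ = 279,000 L.
[OCl⁻]/[HOCl] = 10^(pH − pKa) = 10^(7.47 − 7.51) = 0.912; fraction as HOCl = 1/(1 + 0.912) = 0.523.
Free chlorine required for 0.63 ppm HOCl: 0.63 / 0.523 = 1.205 ppm.
FC to add: 1.205 − 0.2 = 1.005 mg/L as Cl₂.
Cl₂ equivalent: 1.005 mg/L × 279,000 L = 280.3 g.
Product at 57.2% available Cl: 280.3 / 0.572 = 490 g.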